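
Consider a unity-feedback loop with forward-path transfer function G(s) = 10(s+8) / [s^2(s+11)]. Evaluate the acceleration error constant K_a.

80/11

G(s) has two factors of s in the denominator, so the system is type 2.
K_a = lim_{s→0} s^2·G(s) = 10·8 / (11) = 80/11.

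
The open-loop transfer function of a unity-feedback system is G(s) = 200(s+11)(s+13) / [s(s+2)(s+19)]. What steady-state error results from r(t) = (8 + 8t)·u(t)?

System type = 1 (one pole at s=0). By superposition:
  • 8: tracked with zero error.
  • 8t: e_ss = 8/K_v with K_v=14300/19 → 38/3575.
Total e_ss = 38/3575.

38/3575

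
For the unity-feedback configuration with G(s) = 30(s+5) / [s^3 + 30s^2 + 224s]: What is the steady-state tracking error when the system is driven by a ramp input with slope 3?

4.48

Factoring s from the denominator leaves a polynomial with constant term 224, so the system is type 1.
K_v = lim_{s→0} s·G(s) = 30·5 / 224 = 75/112.
e_ss = 3/K_v = 3/(75/112) = 4.48.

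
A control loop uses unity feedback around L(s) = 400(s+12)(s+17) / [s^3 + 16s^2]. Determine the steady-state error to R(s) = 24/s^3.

Lowest-order denominator term is 16s^2, so the open loop has 2 poles at the origin → type 2 system.
K_a = lim_{s→0} s^2·L(s) = 400·12·17 / 16 = 5100.
r(t) = 12t^2 gives R(s) = 24/s^3.
e_ss = 24/K_a = 24/5100 = 2/425.

2/425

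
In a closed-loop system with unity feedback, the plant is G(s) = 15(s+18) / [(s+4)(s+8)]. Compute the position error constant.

8.4375

No free integrators in G(s): this is a type 0 system.
K_p = lim_{s→0} G(s) = 15·18 / (4·8) = 8.4375.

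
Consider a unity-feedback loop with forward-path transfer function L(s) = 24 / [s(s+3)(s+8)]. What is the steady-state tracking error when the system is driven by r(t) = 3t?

3

L(s) has one factor of s in the denominator, so the system is type 1.
K_v = lim_{s→0} s·L(s) = 24 / (3·8) = 1.
e_ss = 3/K_v = 3/1 = 3.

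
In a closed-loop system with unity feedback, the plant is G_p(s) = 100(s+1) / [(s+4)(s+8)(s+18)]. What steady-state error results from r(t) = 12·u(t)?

G_p(s) has no factors of s in the denominator, so the system is type 0.
K_p = lim_{s→0} G_p(s) = 100·1 / (4·8·18) = 25/144.
e_ss = 12/(1 + K_p) = 12/(169/144) = 1728/169.

1728/169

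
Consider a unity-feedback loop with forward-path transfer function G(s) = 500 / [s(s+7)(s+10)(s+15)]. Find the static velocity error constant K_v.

10/21

The open loop has one pole at the origin → type 1 system.
K_v = lim_{s→0} s·G(s) = 500 / (7·10·15) = 10/21.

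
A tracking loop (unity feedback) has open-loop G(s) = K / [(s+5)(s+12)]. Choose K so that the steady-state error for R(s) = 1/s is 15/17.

System type = 0 (no poles at s=0).
K_p = lim_{s→0} G(s) = K / (5·12) = (1/60)·K.
e_ss = 1/(1 + K_p) = 15/17 ⇒ 1 + (1/60)·K = 17/15 ⇒ K = 8.

8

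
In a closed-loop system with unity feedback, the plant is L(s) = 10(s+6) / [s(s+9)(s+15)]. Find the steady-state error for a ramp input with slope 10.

The open loop has one pole at the origin → type 1 system.
K_v = lim_{s→0} s·L(s) = 10·6 / (9·15) = 4/9.
e_ss = 10/K_v = 10/(4/9) = 22.5.

22.5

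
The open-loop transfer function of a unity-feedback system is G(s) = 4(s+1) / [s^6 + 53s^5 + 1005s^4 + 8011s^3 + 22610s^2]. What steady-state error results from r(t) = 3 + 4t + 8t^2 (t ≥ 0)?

90440

Lowest-order denominator term is 22610s^2, so the open loop has 2 poles at the origin → type 2 system. Treating each term separately:
  • 3: tracked with zero error.
  • 4t: tracked with zero error.
  • 8t^2: e_ss = 16/K_a with K_a=2/11305 → 90440.
Total e_ss = 90440.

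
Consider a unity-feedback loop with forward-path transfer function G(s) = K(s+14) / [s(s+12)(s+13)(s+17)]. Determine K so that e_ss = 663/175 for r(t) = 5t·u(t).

250

The open loop has one pole at the origin → type 1 system.
K_v = lim_{s→0} s·G(s) = K·14 / (12·13·17) = (7/1326)·K.
e_ss = 5/K_v = 663/175 ⇒ K_v = 875/663 ⇒ K = (875/663)/(7/1326) = 250.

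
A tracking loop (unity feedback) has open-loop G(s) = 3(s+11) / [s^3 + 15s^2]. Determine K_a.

2.2

Factoring s^2 from the denominator leaves a polynomial with constant term 15, so the system is type 2.
K_a = lim_{s→0} s^2·G(s) = 3·11 / 15 = 2.2.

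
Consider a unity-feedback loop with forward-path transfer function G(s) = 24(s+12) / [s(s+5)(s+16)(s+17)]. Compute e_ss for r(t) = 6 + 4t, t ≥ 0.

System type = 1 (one pole at s=0). Treating each term separately:
  • 6: tracked with zero error.
  • 4t: e_ss = 4/K_v with K_v=18/85 → 170/9.
Total e_ss = 170/9.

170/9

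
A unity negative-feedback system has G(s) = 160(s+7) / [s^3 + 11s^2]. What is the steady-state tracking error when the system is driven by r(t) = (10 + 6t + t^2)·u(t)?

The denominator has no term below 11s^2 — 2 poles at s=0, type 2. By superposition:
  • 10: tracked with zero error.
  • 6t: tracked with zero error.
  • t^2: e_ss = 2/K_a with K_a=1120/11 → 11/560.
Total e_ss = 11/560.

11/560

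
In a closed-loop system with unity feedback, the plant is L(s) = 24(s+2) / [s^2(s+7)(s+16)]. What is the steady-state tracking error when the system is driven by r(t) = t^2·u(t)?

14/3

L(s) has two factors of s in the denominator, so the system is type 2.
K_a = lim_{s→0} s^2·L(s) = 24·2 / (7·16) = 3/7.
r(t) = t^2 gives R(s) = 2/s^3.
e_ss = 2/K_a = 2/(3/7) = 14/3.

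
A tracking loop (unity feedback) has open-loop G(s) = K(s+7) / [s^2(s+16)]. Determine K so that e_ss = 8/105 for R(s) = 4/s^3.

120

The open loop has two poles at the origin → type 2 system.
K_a = lim_{s→0} s^2·G(s) = K·7 / (16) = 0.4375·K.
e_ss = 4/K_a = 8/105 ⇒ K_a = 52.5 ⇒ K = 52.5/0.4375 = 120.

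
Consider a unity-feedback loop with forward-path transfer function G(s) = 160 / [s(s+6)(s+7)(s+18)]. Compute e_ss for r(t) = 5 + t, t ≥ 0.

4.725

The open loop has one pole at the origin → type 1 system. Taking each input component in turn:
  • 5: tracked with zero error.
  • t: e_ss = 1/K_v with K_v=40/189 → 4.725.
Total e_ss = 4.725.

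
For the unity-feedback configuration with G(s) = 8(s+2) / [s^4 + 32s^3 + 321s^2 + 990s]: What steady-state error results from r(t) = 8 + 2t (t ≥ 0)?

Factoring s from the denominator leaves a polynomial with constant term 990, so the system is type 1. By superposition:
  • 8: tracked with zero error.
  • 2t: e_ss = 2/K_v with K_v=8/495 → 123.75.
Total e_ss = 123.75.

123.75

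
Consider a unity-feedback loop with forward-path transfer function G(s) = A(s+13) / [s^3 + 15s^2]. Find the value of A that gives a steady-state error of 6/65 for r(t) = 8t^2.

The denominator has no term below 15s^2 — 2 poles at s=0, type 2.
K_a = lim_{s→0} s^2·G(s) = A·13 / 15 = (13/15)·A.
e_ss = 16/K_a = 6/65 ⇒ K_a = 520/3 ⇒ A = (520/3)/(13/15) = 200.

200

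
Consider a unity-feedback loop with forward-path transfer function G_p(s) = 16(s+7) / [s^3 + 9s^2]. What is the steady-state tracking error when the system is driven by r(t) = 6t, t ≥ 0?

Factoring s^2 from the denominator leaves a polynomial with constant term 9, so the system is type 2.
A type-2 system has K_v = ∞, so it tracks a ramp input with zero steady-state error.

0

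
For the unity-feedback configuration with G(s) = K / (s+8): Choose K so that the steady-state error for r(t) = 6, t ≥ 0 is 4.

No free integrators in G(s): this is a type 0 system.
K_p = lim_{s→0} G(s) = K / (8) = 0.125·K.
e_ss = 6/(1 + K_p) = 4 ⇒ 1 + 0.125·K = 1.5 ⇒ K = 4.

4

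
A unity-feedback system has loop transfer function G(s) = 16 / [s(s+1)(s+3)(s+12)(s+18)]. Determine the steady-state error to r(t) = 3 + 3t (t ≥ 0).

121.5

System type = 1 (one pole at s=0). Treating each term separately:
  • 3: tracked with zero error.
  • 3t: e_ss = 3/K_v with K_v=2/81 → 121.5.
Total e_ss = 121.5.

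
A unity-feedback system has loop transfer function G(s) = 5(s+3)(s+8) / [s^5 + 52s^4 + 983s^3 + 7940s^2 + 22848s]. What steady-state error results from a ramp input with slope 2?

Lowest-order denominator term is 22848s, so the open loop has 1 pole at the origin → type 1 system.
K_v = lim_{s→0} s·G(s) = 5·3·8 / 22848 = 5/952.
e_ss = 2/K_v = 2/(5/952) = 380.8.

380.8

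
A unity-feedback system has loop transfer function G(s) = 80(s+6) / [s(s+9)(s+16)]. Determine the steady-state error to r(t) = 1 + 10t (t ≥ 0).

3

G(s) has one factor of s in the denominator, so the system is type 1. By superposition:
  • 1: tracked with zero error.
  • 10t: e_ss = 10/K_v with K_v=10/3 → 3.
Total e_ss = 3.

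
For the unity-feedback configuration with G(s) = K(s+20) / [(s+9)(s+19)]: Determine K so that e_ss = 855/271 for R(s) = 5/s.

5

No free integrators in G(s): this is a type 0 system.
K_p = lim_{s→0} G(s) = K·20 / (9·19) = (20/171)·K.
e_ss = 5/(1 + K_p) = 855/271 ⇒ 1 + (20/171)·K = 271/171 ⇒ K = 5.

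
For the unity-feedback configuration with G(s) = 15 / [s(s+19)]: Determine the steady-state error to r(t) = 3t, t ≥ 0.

G(s) has one factor of s in the denominator, so the system is type 1.
K_v = lim_{s→0} s·G(s) = 15 / (19) = 15/19.
e_ss = 3/K_v = 3/(15/19) = 3.8.

3.8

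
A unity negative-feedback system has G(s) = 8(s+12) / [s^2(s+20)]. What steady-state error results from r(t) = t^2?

5/12

G(s) has two factors of s in the denominator, so the system is type 2.
K_a = lim_{s→0} s^2·G(s) = 8·12 / (20) = 4.8.
r(t) = t^2 gives R(s) = 2/s^3.
e_ss = 2/K_a = 2/4.8 = 5/12.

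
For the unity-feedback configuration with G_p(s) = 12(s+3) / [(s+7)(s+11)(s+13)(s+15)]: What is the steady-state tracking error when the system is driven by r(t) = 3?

No free integrators in G_p(s): this is a type 0 system.
K_p = lim_{s→0} G_p(s) = 12·3 / (7·11·13·15) = 12/5005.
e_ss = 3/(1 + K_p) = 3/(5017/5005) = 15015/5017.

15015/5017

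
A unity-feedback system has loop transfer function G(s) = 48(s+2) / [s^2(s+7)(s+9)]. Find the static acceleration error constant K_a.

Two free integrators in G(s): this is a type 2 system.
K_a = lim_{s→0} s^2·G(s) = 48·2 / (7·9) = 32/21.

32/21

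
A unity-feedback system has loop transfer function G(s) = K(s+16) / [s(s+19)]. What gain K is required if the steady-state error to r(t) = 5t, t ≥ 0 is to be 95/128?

The open loop has one pole at the origin → type 1 system.
K_v = lim_{s→0} s·G(s) = K·16 / (19) = (16/19)·K.
e_ss = 5/K_v = 95/128 ⇒ K_v = 128/19 ⇒ K = (128/19)/(16/19) = 8.

8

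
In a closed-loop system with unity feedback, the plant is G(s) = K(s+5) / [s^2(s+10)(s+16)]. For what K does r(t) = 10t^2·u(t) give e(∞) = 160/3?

12

G(s) has two factors of s in the denominator, so the system is type 2.
K_a = lim_{s→0} s^2·G(s) = K·5 / (10·16) = (1/32)·K.
e_ss = 20/K_a = 160/3 ⇒ K_a = 0.375 ⇒ K = 0.375/(1/32) = 12.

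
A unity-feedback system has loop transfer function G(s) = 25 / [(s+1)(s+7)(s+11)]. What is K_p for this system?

The open loop has no poles at the origin → type 0 system.
K_p = lim_{s→0} G(s) = 25 / (1·7·11) = 25/77.

25/77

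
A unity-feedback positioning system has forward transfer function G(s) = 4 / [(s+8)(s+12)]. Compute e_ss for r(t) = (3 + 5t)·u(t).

System type = 0 (no poles at s=0). By superposition:
  • 3: e_ss = 3/(1+K_p) with K_p=1/24 → 2.88.
  • 5t: a type-0 system cannot track it, e_ss → ∞.
The unbounded component dominates.

infinity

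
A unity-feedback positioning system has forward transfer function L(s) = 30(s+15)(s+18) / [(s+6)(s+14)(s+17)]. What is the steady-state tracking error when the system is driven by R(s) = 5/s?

595/794

The open loop has no poles at the origin → type 0 system.
K_p = lim_{s→0} L(s) = 30·15·18 / (6·14·17) = 675/119.
e_ss = 5/(1 + K_p) = 5/(794/119) = 595/794.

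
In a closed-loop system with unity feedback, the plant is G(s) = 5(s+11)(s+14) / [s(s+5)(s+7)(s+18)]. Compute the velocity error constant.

G(s) has one factor of s in the denominator, so the system is type 1.
K_v = lim_{s→0} s·G(s) = 5·11·14 / (5·7·18) = 11/9.

11/9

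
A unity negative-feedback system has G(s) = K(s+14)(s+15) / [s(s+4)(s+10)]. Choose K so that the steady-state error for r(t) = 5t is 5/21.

The open loop has one pole at the origin → type 1 system.
K_v = lim_{s→0} s·G(s) = K·14·15 / (4·10) = 5.25·K.
e_ss = 5/K_v = 5/21 ⇒ K_v = 21 ⇒ K = 21/5.25 = 4.

4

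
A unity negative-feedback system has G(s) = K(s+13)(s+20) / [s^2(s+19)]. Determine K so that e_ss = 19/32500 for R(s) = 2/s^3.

250

The open loop has two poles at the origin → type 2 system.
K_a = lim_{s→0} s^2·G(s) = K·13·20 / (19) = (260/19)·K.
e_ss = 2/K_a = 19/32500 ⇒ K_a = 65000/19 ⇒ K = (65000/19)/(260/19) = 250.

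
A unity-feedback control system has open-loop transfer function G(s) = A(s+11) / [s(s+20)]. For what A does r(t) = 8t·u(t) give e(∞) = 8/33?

60

The open loop has one pole at the origin → type 1 system.
K_v = lim_{s→0} s·G(s) = A·11 / (20) = 0.55·A.
e_ss = 8/K_v = 8/33 ⇒ K_v = 33 ⇒ A = 33/0.55 = 60.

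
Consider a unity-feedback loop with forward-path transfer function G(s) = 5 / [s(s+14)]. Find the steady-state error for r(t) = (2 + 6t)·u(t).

16.8

G(s) has one factor of s in the denominator, so the system is type 1. By superposition:
  • 2: tracked with zero error.
  • 6t: e_ss = 6/K_v with K_v=5/14 → 16.8.
Total e_ss = 16.8.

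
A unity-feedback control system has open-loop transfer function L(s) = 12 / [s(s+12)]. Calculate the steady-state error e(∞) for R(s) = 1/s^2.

L(s) has one factor of s in the denominator, so the system is type 1.
K_v = lim_{s→0} s·L(s) = 12 / (12) = 1.
e_ss = 1/K_v = 1/1 = 1.

1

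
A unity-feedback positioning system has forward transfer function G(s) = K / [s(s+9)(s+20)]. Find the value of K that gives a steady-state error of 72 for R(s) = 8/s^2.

20

System type = 1 (one pole at s=0).
K_v = lim_{s→0} s·G(s) = K / (9·20) = (1/180)·K.
e_ss = 8/K_v = 72 ⇒ K_v = 1/9 ⇒ K = (1/9)/(1/180) = 20.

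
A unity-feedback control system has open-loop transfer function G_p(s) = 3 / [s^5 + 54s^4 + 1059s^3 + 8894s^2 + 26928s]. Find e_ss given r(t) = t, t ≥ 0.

Lowest-order denominator term is 26928s, so the open loop has 1 pole at the origin → type 1 system.
K_v = lim_{s→0} s·G_p(s) = 3 / 26928 = 1/8976.
e_ss = 1/K_v = 1/(1/8976) = 8976.

8976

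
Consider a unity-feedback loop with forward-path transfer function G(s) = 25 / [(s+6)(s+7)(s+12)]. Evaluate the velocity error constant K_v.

0

The open loop has no poles at the origin → type 0 system.
K_v = lim_{s→0} s·G(s) = 0 (the extra factor of s kills the finite limit).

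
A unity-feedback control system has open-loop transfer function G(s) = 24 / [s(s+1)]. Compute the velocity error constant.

24

System type = 1 (one pole at s=0).
K_v = lim_{s→0} s·G(s) = 24 / (1) = 24.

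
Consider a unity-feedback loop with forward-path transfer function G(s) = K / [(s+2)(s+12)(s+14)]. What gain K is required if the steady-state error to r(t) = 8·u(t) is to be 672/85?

4

System type = 0 (no poles at s=0).
K_p = lim_{s→0} G(s) = K / (2·12·14) = (1/336)·K.
e_ss = 8/(1 + K_p) = 672/85 ⇒ 1 + (1/336)·K = 85/84 ⇒ K = 4.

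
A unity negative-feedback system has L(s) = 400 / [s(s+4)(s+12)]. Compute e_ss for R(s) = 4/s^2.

0.48

One free integrator in L(s): this is a type 1 system.
K_v = lim_{s→0} s·L(s) = 400 / (4·12) = 25/3.
e_ss = 4/K_v = 4/(25/3) = 0.48.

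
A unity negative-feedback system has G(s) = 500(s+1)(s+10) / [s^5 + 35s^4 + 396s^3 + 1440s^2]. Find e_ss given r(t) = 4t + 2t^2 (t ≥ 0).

1.152

The denominator has no term below 1440s^2 — 2 poles at s=0, type 2. By superposition:
  • 4t: tracked with zero error.
  • 2t^2: e_ss = 4/K_a with K_a=125/36 → 1.152.
Total e_ss = 1.152.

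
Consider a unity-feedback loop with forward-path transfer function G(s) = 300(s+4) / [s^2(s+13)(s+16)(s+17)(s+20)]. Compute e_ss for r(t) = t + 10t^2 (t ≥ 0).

3536/3

The open loop has two poles at the origin → type 2 system. By superposition:
  • t: tracked with zero error.
  • 10t^2: e_ss = 20/K_a with K_a=15/884 → 3536/3.
Total e_ss = 3536/3.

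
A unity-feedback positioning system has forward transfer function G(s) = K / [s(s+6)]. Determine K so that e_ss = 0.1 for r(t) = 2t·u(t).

120

One free integrator in G(s): this is a type 1 system.
K_v = lim_{s→0} s·G(s) = K / (6) = (1/6)·K.
e_ss = 2/K_v = 0.1 ⇒ K_v = 20 ⇒ K = 20/(1/6) = 120.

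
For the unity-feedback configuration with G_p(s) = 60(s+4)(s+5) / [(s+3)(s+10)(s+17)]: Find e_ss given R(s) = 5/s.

G_p(s) has no factors of s in the denominator, so the system is type 0.
K_p = lim_{s→0} G_p(s) = 60·4·5 / (3·10·17) = 40/17.
e_ss = 5/(1 + K_p) = 5/(57/17) = 85/57.

85/57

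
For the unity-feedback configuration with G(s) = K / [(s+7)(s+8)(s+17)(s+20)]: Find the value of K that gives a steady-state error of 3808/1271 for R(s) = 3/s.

25

System type = 0 (no poles at s=0).
K_p = lim_{s→0} G(s) = K / (7·8·17·20) = (1/19040)·K.
e_ss = 3/(1 + K_p) = 3808/1271 ⇒ 1 + (1/19040)·K = 3813/3808 ⇒ K = 25.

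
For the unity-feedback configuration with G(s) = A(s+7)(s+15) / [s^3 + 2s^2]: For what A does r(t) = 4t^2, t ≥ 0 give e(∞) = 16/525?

5

Factoring s^2 from the denominator leaves a polynomial with constant term 2, so the system is type 2.
K_a = lim_{s→0} s^2·G(s) = A·7·15 / 2 = 52.5·A.
e_ss = 8/K_a = 16/525 ⇒ K_a = 262.5 ⇒ A = 262.5/52.5 = 5.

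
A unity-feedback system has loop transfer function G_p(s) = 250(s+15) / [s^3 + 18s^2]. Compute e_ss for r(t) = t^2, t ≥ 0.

The denominator has no term below 18s^2 — 2 poles at s=0, type 2.
K_a = lim_{s→0} s^2·G_p(s) = 250·15 / 18 = 625/3.
r(t) = t^2 gives R(s) = 2/s^3.
e_ss = 2/K_a = 2/(625/3) = 0.0096.

0.0096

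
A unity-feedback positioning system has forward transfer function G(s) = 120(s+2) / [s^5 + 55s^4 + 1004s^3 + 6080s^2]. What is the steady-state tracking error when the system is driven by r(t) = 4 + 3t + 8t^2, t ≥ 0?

1216/3

The denominator has no term below 6080s^2 — 2 poles at s=0, type 2. By superposition:
  • 4: tracked with zero error.
  • 3t: tracked with zero error.
  • 8t^2: e_ss = 16/K_a with K_a=3/76 → 1216/3.
Total e_ss = 1216/3.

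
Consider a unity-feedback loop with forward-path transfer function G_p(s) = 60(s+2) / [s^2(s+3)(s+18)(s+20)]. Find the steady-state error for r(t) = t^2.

18

Two free integrators in G_p(s): this is a type 2 system.
K_a = lim_{s→0} s^2·G_p(s) = 60·2 / (3·18·20) = 1/9.
r(t) = t^2 gives R(s) = 2/s^3.
e_ss = 2/K_a = 2/(1/9) = 18.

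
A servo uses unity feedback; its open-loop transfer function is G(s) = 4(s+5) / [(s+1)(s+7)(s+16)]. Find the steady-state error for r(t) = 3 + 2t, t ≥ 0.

G(s) has no factors of s in the denominator, so the system is type 0. By superposition:
  • 3: e_ss = 3/(1+K_p) with K_p=5/28 → 28/11.
  • 2t: a type-0 system cannot track it, e_ss → ∞.
The unbounded component dominates.

infinity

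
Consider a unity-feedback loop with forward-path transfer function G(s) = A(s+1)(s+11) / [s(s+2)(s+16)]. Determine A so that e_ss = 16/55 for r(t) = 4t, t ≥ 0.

The open loop has one pole at the origin → type 1 system.
K_v = lim_{s→0} s·G(s) = A·1·11 / (2·16) = (11/32)·A.
e_ss = 4/K_v = 16/55 ⇒ K_v = 13.75 ⇒ A = 13.75/(11/32) = 40.

40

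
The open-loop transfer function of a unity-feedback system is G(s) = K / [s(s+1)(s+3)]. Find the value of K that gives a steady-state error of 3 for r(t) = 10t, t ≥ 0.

10

System type = 1 (one pole at s=0).
K_v = lim_{s→0} s·G(s) = K / (1·3) = (1/3)·K.
e_ss = 10/K_v = 3 ⇒ K_v = 10/3 ⇒ K = (10/3)/(1/3) = 10.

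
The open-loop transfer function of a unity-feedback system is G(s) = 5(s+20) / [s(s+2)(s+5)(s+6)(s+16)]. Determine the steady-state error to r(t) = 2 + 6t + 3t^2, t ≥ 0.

infinity

One free integrator in G(s): this is a type 1 system. Taking each input component in turn:
  • 2: tracked with zero error.
  • 6t: e_ss = 6/K_v with K_v=5/48 → 57.6.
  • 3t^2: a type-1 system cannot track it, e_ss → ∞.
The unbounded component dominates.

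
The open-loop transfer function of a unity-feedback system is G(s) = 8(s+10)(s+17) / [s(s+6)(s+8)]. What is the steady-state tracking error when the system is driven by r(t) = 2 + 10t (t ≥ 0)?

6/17

One free integrator in G(s): this is a type 1 system. By superposition:
  • 2: tracked with zero error.
  • 10t: e_ss = 10/K_v with K_v=85/3 → 6/17.
Total e_ss = 6/17.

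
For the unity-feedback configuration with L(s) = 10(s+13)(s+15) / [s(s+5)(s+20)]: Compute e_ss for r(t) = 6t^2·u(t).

L(s) has one factor of s in the denominator, so the system is type 1.
For a type-1 system K_a = 0, so e_ss to a parabolic input is unbounded.

infinity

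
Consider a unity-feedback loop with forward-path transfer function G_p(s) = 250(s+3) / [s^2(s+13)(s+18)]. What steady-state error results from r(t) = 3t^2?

The open loop has two poles at the origin → type 2 system.
K_a = lim_{s→0} s^2·G_p(s) = 250·3 / (13·18) = 125/39.
r(t) = 3t^2 gives R(s) = 6/s^3.
e_ss = 6/K_a = 6/(125/39) = 1.872.

1.872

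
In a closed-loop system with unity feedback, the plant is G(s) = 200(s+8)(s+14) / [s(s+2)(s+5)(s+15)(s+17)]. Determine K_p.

K_p = lim_{s→0} G(s); with 1 pole at the origin the limit diverges, so K_p = ∞.

infinity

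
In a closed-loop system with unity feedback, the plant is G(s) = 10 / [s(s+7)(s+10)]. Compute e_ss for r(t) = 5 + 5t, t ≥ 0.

One free integrator in G(s): this is a type 1 system. Taking each input component in turn:
  • 5: tracked with zero error.
  • 5t: e_ss = 5/K_v with K_v=1/7 → 35.
Total e_ss = 35.

35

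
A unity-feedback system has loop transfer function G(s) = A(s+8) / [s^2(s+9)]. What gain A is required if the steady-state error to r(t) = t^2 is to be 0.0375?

Two free integrators in G(s): this is a type 2 system.
K_a = lim_{s→0} s^2·G(s) = A·8 / (9) = (8/9)·A.
e_ss = 2/K_a = 0.0375 ⇒ K_a = 160/3 ⇒ A = (160/3)/(8/9) = 60.

60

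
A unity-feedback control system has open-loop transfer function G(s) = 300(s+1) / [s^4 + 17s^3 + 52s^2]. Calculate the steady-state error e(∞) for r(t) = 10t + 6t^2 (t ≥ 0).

Factoring s^2 from the denominator leaves a polynomial with constant term 52, so the system is type 2. Taking each input component in turn:
  • 10t: tracked with zero error.
  • 6t^2: e_ss = 12/K_a with K_a=75/13 → 2.08.
Total e_ss = 2.08.

2.08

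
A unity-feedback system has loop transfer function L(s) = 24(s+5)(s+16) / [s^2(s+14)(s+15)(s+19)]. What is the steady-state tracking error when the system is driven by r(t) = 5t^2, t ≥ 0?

L(s) has two factors of s in the denominator, so the system is type 2.
K_a = lim_{s→0} s^2·L(s) = 24·5·16 / (14·15·19) = 64/133.
r(t) = 5t^2 gives R(s) = 10/s^3.
e_ss = 10/K_a = 10/(64/133) = 665/32.

665/32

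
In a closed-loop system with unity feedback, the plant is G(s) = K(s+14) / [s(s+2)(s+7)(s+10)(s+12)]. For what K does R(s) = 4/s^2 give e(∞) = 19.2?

25

G(s) has one factor of s in the denominator, so the system is type 1.
K_v = lim_{s→0} s·G(s) = K·14 / (2·7·10·12) = (1/120)·K.
e_ss = 4/K_v = 19.2 ⇒ K_v = 5/24 ⇒ K = (5/24)/(1/120) = 25.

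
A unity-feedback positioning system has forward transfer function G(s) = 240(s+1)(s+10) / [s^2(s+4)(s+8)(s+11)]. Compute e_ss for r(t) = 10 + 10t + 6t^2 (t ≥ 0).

The open loop has two poles at the origin → type 2 system. By superposition:
  • 10: tracked with zero error.
  • 10t: tracked with zero error.
  • 6t^2: e_ss = 12/K_a with K_a=75/11 → 1.76.
Total e_ss = 1.76.

1.76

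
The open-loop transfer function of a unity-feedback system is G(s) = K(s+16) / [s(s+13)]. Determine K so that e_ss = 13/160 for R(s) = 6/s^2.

One free integrator in G(s): this is a type 1 system.
K_v = lim_{s→0} s·G(s) = K·16 / (13) = (16/13)·K.
e_ss = 6/K_v = 13/160 ⇒ K_v = 960/13 ⇒ K = (960/13)/(16/13) = 60.

60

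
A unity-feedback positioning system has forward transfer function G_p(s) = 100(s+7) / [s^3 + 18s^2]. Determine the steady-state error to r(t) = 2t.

The denominator has no term below 18s^2 — 2 poles at s=0, type 2.
A type-2 system has K_v = ∞, so it tracks a ramp input with zero steady-state error.

0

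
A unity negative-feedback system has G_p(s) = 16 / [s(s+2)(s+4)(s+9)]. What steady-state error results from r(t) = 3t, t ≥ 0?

13.5

G_p(s) has one factor of s in the denominator, so the system is type 1.
K_v = lim_{s→0} s·G_p(s) = 16 / (2·4·9) = 2/9.
e_ss = 3/K_v = 3/(2/9) = 13.5.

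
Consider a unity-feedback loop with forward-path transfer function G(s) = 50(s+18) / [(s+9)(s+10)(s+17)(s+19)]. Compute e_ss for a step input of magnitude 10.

3230/333

No free integrators in G(s): this is a type 0 system.
K_p = lim_{s→0} G(s) = 50·18 / (9·10·17·19) = 10/323.
e_ss = 10/(1 + K_p) = 10/(333/323) = 3230/333.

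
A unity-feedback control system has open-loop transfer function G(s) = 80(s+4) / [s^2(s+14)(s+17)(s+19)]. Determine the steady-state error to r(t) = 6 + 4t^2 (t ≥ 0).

113.05

System type = 2 (two poles at s=0). Treating each term separately:
  • 6: tracked with zero error.
  • 4t^2: e_ss = 8/K_a with K_a=160/2261 → 113.05.
Total e_ss = 113.05.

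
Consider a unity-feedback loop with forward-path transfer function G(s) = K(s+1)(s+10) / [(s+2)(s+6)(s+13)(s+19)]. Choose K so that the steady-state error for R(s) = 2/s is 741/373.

2

G(s) has no factors of s in the denominator, so the system is type 0.
K_p = lim_{s→0} G(s) = K·1·10 / (2·6·13·19) = (5/1482)·K.
e_ss = 2/(1 + K_p) = 741/373 ⇒ 1 + (5/1482)·K = 746/741 ⇒ K = 2.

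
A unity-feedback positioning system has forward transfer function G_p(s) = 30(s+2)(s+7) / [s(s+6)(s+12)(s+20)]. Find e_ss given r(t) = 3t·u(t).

G_p(s) has one factor of s in the denominator, so the system is type 1.
K_v = lim_{s→0} s·G_p(s) = 30·2·7 / (6·12·20) = 7/24.
e_ss = 3/K_v = 3/(7/24) = 72/7.

72/7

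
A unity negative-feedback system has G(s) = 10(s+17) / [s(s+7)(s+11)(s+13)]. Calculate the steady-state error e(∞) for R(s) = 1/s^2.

1001/170

The open loop has one pole at the origin → type 1 system.
K_v = lim_{s→0} s·G(s) = 10·17 / (7·11·13) = 170/1001.
e_ss = 1/K_v = 1/(170/1001) = 1001/170.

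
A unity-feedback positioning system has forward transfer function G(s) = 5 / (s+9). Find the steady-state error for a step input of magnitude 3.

No free integrators in G(s): this is a type 0 system.
K_p = lim_{s→0} G(s) = 5 / (9) = 5/9.
e_ss = 3/(1 + K_p) = 3/(14/9) = 27/14.

27/14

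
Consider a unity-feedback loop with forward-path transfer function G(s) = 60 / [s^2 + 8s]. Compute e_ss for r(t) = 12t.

1.6

Factoring s from the denominator leaves a polynomial with constant term 8, so the system is type 1.
K_v = lim_{s→0} s·G(s) = 60 / 8 = 7.5.
e_ss = 12/K_v = 12/7.5 = 1.6.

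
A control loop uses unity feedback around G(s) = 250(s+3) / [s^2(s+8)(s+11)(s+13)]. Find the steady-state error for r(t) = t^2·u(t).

System type = 2 (two poles at s=0).
K_a = lim_{s→0} s^2·G(s) = 250·3 / (8·11·13) = 375/572.
r(t) = t^2 gives R(s) = 2/s^3.
e_ss = 2/K_a = 2/(375/572) = 1144/375.

1144/375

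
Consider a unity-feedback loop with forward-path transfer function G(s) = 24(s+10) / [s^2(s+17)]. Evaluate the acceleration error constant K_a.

240/17

G(s) has two factors of s in the denominator, so the system is type 2.
K_a = lim_{s→0} s^2·G(s) = 24·10 / (17) = 240/17.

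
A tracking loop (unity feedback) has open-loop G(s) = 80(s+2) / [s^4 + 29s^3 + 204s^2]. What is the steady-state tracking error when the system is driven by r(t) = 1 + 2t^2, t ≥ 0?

The denominator has no term below 204s^2 — 2 poles at s=0, type 2. Treating each term separately:
  • 1: tracked with zero error.
  • 2t^2: e_ss = 4/K_a with K_a=40/51 → 5.1.
Total e_ss = 5.1.

5.1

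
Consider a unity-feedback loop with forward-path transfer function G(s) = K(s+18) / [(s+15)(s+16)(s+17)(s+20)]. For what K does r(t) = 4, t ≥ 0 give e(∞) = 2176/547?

The open loop has no poles at the origin → type 0 system.
K_p = lim_{s→0} G(s) = K·18 / (15·16·17·20) = (3/13600)·K.
e_ss = 4/(1 + K_p) = 2176/547 ⇒ 1 + (3/13600)·K = 547/544 ⇒ K = 25.

25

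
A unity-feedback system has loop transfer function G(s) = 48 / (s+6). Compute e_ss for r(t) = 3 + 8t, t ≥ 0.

System type = 0 (no poles at s=0). Treating each term separately:
  • 3: e_ss = 3/(1+K_p) with K_p=8 → 1/3.
  • 8t: a type-0 system cannot track it, e_ss → ∞.
The unbounded component dominates.

infinity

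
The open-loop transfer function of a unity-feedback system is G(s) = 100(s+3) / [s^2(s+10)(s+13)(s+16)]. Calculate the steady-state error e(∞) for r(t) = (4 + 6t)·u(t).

0

Two free integrators in G(s): this is a type 2 system. Taking each input component in turn:
  • 4: tracked with zero error.
  • 6t: tracked with zero error.
Total e_ss = 0.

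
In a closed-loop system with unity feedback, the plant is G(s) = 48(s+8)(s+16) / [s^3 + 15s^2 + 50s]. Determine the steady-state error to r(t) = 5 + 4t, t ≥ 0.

25/768

Lowest-order denominator term is 50s, so the open loop has 1 pole at the origin → type 1 system. Taking each input component in turn:
  • 5: tracked with zero error.
  • 4t: e_ss = 4/K_v with K_v=122.88 → 25/768.
Total e_ss = 25/768.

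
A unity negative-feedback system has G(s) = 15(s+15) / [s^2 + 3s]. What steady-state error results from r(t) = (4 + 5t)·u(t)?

1/15

The denominator has no term below 3s — 1 pole at s=0, type 1. Treating each term separately:
  • 4: tracked with zero error.
  • 5t: e_ss = 5/K_v with K_v=75 → 1/15.
Total e_ss = 1/15.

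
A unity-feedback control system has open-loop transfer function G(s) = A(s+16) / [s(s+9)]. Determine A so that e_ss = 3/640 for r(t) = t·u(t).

120

The open loop has one pole at the origin → type 1 system.
K_v = lim_{s→0} s·G(s) = A·16 / (9) = (16/9)·A.
e_ss = 1/K_v = 3/640 ⇒ K_v = 640/3 ⇒ A = (640/3)/(16/9) = 120.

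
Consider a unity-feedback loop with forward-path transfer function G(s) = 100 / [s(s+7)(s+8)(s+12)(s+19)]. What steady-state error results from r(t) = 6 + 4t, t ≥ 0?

The open loop has one pole at the origin → type 1 system. Taking each input component in turn:
  • 6: tracked with zero error.
  • 4t: e_ss = 4/K_v with K_v=25/3192 → 510.72.
Total e_ss = 510.72.

510.72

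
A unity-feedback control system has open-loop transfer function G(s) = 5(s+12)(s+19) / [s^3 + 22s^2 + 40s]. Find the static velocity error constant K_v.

28.5

Lowest-order denominator term is 40s, so the open loop has 1 pole at the origin → type 1 system.
K_v = lim_{s→0} s·G(s) = 5·12·19 / 40 = 28.5.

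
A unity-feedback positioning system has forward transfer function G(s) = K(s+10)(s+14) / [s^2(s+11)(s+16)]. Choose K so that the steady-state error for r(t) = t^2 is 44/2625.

150

Two free integrators in G(s): this is a type 2 system.
K_a = lim_{s→0} s^2·G(s) = K·10·14 / (11·16) = (35/44)·K.
e_ss = 2/K_a = 44/2625 ⇒ K_a = 2625/22 ⇒ K = (2625/22)/(35/44) = 150.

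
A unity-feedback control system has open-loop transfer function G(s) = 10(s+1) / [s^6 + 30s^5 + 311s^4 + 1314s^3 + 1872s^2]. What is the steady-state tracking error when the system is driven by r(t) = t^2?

374.4

Factoring s^2 from the denominator leaves a polynomial with constant term 1872, so the system is type 2.
K_a = lim_{s→0} s^2·G(s) = 10·1 / 1872 = 5/936.
r(t) = t^2 gives R(s) = 2/s^3.
e_ss = 2/K_a = 2/(5/936) = 374.4.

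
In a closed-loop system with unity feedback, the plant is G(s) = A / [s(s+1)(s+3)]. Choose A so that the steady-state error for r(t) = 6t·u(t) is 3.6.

5

One free integrator in G(s): this is a type 1 system.
K_v = lim_{s→0} s·G(s) = A / (1·3) = (1/3)·A.
e_ss = 6/K_v = 3.6 ⇒ K_v = 5/3 ⇒ A = (5/3)/(1/3) = 5.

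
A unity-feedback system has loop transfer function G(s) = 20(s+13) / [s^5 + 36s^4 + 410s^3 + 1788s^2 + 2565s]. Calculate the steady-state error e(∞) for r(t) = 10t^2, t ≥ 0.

infinity

The denominator has no term below 2565s — 1 pole at s=0, type 1.
K_a = lim_{s→0} s^2·G(s) = 0; the steady-state error to this parabolic input grows without bound.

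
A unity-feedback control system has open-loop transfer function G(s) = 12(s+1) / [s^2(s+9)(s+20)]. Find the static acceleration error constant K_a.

1/15

Two free integrators in G(s): this is a type 2 system.
K_a = lim_{s→0} s^2·G(s) = 12·1 / (9·20) = 1/15.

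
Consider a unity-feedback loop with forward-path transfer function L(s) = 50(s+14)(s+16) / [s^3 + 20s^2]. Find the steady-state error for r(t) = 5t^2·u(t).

1/56

The denominator has no term below 20s^2 — 2 poles at s=0, type 2.
K_a = lim_{s→0} s^2·L(s) = 50·14·16 / 20 = 560.
r(t) = 5t^2 gives R(s) = 10/s^3.
e_ss = 10/K_a = 10/560 = 1/56.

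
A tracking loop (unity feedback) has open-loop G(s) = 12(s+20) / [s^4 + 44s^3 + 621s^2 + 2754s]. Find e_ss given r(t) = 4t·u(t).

Lowest-order denominator term is 2754s, so the open loop has 1 pole at the origin → type 1 system.
K_v = lim_{s→0} s·G(s) = 12·20 / 2754 = 40/459.
e_ss = 4/K_v = 4/(40/459) = 45.9.

45.9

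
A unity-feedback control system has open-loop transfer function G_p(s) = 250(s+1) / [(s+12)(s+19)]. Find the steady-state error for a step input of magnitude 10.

No free integrators in G_p(s): this is a type 0 system.
K_p = lim_{s→0} G_p(s) = 250·1 / (12·19) = 125/114.
e_ss = 10/(1 + K_p) = 10/(239/114) = 1140/239.

1140/239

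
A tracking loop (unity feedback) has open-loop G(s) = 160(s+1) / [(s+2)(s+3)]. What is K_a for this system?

0

System type = 0 (no poles at s=0).
K_a = lim_{s→0} s^2·G(s) = 0 (the extra factor of s kills the finite limit).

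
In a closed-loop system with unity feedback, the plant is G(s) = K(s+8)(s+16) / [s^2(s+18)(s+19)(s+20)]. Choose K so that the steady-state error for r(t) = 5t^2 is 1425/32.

G(s) has two factors of s in the denominator, so the system is type 2.
K_a = lim_{s→0} s^2·G(s) = K·8·16 / (18·19·20) = (16/855)·K.
e_ss = 10/K_a = 1425/32 ⇒ K_a = 64/285 ⇒ K = (64/285)/(16/855) = 12.

12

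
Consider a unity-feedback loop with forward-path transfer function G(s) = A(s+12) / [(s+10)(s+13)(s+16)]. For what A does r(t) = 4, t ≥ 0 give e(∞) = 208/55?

10

System type = 0 (no poles at s=0).
K_p = lim_{s→0} G(s) = A·12 / (10·13·16) = (3/520)·A.
e_ss = 4/(1 + K_p) = 208/55 ⇒ 1 + (3/520)·A = 55/52 ⇒ A = 10.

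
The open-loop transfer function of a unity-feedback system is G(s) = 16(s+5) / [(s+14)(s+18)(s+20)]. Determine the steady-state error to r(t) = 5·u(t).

315/64

System type = 0 (no poles at s=0).
K_p = lim_{s→0} G(s) = 16·5 / (14·18·20) = 1/63.
e_ss = 5/(1 + K_p) = 5/(64/63) = 315/64.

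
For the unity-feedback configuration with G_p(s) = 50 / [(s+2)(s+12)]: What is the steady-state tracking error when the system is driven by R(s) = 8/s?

96/37

No free integrators in G_p(s): this is a type 0 system.
K_p = lim_{s→0} G_p(s) = 50 / (2·12) = 25/12.
e_ss = 8/(1 + K_p) = 8/(37/12) = 96/37.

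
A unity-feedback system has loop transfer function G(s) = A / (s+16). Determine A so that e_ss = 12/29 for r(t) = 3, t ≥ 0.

G(s) has no factors of s in the denominator, so the system is type 0.
K_p = lim_{s→0} G(s) = A / (16) = 0.0625·A.
e_ss = 3/(1 + K_p) = 12/29 ⇒ 1 + 0.0625·A = 7.25 ⇒ A = 100.

100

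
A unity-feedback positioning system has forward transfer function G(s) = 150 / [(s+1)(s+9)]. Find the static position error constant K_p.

50/3

System type = 0 (no poles at s=0).
K_p = lim_{s→0} G(s) = 150 / (1·9) = 50/3.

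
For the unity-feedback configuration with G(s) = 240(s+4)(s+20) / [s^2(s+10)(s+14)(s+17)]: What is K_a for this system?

960/119

The open loop has two poles at the origin → type 2 system.
K_a = lim_{s→0} s^2·G(s) = 240·4·20 / (10·14·17) = 960/119.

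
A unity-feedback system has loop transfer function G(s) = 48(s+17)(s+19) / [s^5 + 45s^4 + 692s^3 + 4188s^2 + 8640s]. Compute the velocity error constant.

Lowest-order denominator term is 8640s, so the open loop has 1 pole at the origin → type 1 system.
K_v = lim_{s→0} s·G(s) = 48·17·19 / 8640 = 323/180.

323/180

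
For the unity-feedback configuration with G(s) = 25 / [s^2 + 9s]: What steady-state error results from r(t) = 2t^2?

Lowest-order denominator term is 9s, so the open loop has 1 pole at the origin → type 1 system.
K_a = lim_{s→0} s^2·G(s) = 0; the steady-state error to this parabolic input grows without bound.

infinity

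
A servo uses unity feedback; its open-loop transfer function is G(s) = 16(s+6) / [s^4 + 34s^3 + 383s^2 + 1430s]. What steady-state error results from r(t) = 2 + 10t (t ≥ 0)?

3575/24

The denominator has no term below 1430s — 1 pole at s=0, type 1. By superposition:
  • 2: tracked with zero error.
  • 10t: e_ss = 10/K_v with K_v=48/715 → 3575/24.
Total e_ss = 3575/24.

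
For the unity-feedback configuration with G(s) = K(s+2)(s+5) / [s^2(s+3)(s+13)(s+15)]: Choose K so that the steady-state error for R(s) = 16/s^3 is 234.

System type = 2 (two poles at s=0).
K_a = lim_{s→0} s^2·G(s) = K·2·5 / (3·13·15) = (2/117)·K.
e_ss = 16/K_a = 234 ⇒ K_a = 8/117 ⇒ K = (8/117)/(2/117) = 4.

4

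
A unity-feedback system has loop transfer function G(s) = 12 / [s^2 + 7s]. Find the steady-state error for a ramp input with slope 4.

7/3

The denominator has no term below 7s — 1 pole at s=0, type 1.
K_v = lim_{s→0} s·G(s) = 12 / 7 = 12/7.
e_ss = 4/K_v = 4/(12/7) = 7/3.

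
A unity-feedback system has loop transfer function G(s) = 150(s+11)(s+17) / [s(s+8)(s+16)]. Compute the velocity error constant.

14025/64

System type = 1 (one pole at s=0).
K_v = lim_{s→0} s·G(s) = 150·11·17 / (8·16) = 14025/64.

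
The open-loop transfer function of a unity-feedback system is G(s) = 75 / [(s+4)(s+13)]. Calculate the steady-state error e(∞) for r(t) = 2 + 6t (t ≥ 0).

infinity

The open loop has no poles at the origin → type 0 system. Treating each term separately:
  • 2: e_ss = 2/(1+K_p) with K_p=75/52 → 104/127.
  • 6t: a type-0 system cannot track it, e_ss → ∞.
The unbounded component dominates.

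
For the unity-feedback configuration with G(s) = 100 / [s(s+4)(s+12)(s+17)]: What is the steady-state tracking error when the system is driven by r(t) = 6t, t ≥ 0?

The open loop has one pole at the origin → type 1 system.
K_v = lim_{s→0} s·G(s) = 100 / (4·12·17) = 25/204.
e_ss = 6/K_v = 6/(25/204) = 48.96.

48.96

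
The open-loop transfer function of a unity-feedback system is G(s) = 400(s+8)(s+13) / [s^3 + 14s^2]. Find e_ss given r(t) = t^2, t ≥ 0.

The denominator has no term below 14s^2 — 2 poles at s=0, type 2.
K_a = lim_{s→0} s^2·G(s) = 400·8·13 / 14 = 20800/7.
r(t) = t^2 gives R(s) = 2/s^3.
e_ss = 2/K_a = 2/(20800/7) = 7/10400.

7/10400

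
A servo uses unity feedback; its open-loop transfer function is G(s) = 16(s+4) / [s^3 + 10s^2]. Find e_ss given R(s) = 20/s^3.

3.125

Factoring s^2 from the denominator leaves a polynomial with constant term 10, so the system is type 2.
K_a = lim_{s→0} s^2·G(s) = 16·4 / 10 = 6.4.
r(t) = 10t^2 gives R(s) = 20/s^3.
e_ss = 20/K_a = 20/6.4 = 3.125.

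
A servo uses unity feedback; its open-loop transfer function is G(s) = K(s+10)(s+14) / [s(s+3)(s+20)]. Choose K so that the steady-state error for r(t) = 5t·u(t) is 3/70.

50

One free integrator in G(s): this is a type 1 system.
K_v = lim_{s→0} s·G(s) = K·10·14 / (3·20) = (7/3)·K.
e_ss = 5/K_v = 3/70 ⇒ K_v = 350/3 ⇒ K = (350/3)/(7/3) = 50.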